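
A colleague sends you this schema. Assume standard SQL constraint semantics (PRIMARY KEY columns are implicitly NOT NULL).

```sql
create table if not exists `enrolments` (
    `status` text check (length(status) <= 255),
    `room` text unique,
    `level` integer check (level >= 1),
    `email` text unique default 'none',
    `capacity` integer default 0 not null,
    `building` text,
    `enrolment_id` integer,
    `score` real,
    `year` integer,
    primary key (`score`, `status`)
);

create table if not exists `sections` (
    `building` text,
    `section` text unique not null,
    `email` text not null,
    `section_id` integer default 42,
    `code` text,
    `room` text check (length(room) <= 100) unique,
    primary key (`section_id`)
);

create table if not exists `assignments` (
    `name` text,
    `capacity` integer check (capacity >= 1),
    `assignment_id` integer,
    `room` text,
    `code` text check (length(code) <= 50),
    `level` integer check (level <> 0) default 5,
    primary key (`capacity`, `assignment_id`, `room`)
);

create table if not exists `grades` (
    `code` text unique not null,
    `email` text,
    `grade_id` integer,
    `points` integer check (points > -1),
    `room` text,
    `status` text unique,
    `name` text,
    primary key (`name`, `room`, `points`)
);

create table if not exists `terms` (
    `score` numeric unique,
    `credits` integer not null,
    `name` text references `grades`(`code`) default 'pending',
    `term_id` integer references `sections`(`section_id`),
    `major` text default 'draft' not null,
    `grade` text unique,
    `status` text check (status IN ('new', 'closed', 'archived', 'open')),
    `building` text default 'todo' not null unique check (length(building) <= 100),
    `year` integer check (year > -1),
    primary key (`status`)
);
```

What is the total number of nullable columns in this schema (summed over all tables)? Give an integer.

20

enrolments: 6 nullable (room, level, email, building, enrolment_id, year — PK (score, status) and explicit NOT NULL columns excluded).
sections: 3 nullable (building, code, room — PK (section_id) and explicit NOT NULL columns excluded).
assignments: 3 nullable (name, code, level — PK (capacity, assignment_id, room) and explicit NOT NULL columns excluded).
grades: 3 nullable (email, grade_id, status — PK (name, room, points) and explicit NOT NULL columns excluded).
terms: 5 nullable (score, name, term_id, grade, year — PK (status) and explicit NOT NULL columns excluded).
Total: 6 + 3 + 3 + 3 + 5 = 20.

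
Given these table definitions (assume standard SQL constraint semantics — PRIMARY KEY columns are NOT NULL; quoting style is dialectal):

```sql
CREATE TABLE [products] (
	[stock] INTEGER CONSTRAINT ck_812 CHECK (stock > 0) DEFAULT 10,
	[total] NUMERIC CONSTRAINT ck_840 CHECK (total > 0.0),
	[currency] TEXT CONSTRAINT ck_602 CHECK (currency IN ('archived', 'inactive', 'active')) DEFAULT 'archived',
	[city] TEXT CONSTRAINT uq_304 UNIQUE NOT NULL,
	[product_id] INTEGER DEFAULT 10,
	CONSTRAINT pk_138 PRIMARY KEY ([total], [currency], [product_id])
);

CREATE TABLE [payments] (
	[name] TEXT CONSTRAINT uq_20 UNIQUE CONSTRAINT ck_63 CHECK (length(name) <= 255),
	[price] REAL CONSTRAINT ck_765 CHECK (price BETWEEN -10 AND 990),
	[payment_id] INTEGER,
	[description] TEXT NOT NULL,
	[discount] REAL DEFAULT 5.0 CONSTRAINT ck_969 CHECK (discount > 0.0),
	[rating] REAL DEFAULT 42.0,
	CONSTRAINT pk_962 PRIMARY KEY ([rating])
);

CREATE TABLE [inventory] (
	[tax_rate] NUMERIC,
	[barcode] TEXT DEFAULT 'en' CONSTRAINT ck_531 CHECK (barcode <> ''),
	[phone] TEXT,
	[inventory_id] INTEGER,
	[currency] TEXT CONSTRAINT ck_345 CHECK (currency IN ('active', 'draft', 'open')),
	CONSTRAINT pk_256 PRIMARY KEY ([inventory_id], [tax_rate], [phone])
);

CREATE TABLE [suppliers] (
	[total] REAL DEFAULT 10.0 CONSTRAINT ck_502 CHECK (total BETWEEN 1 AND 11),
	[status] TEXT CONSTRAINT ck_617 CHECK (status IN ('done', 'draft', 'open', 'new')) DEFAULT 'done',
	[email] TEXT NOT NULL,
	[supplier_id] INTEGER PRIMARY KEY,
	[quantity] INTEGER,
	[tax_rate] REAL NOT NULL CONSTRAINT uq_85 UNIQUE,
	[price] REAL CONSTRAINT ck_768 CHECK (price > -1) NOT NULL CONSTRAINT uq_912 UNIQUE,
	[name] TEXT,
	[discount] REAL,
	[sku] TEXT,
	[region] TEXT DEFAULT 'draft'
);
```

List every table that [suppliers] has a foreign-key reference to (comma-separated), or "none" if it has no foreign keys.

none

No column in suppliers has a REFERENCES clause.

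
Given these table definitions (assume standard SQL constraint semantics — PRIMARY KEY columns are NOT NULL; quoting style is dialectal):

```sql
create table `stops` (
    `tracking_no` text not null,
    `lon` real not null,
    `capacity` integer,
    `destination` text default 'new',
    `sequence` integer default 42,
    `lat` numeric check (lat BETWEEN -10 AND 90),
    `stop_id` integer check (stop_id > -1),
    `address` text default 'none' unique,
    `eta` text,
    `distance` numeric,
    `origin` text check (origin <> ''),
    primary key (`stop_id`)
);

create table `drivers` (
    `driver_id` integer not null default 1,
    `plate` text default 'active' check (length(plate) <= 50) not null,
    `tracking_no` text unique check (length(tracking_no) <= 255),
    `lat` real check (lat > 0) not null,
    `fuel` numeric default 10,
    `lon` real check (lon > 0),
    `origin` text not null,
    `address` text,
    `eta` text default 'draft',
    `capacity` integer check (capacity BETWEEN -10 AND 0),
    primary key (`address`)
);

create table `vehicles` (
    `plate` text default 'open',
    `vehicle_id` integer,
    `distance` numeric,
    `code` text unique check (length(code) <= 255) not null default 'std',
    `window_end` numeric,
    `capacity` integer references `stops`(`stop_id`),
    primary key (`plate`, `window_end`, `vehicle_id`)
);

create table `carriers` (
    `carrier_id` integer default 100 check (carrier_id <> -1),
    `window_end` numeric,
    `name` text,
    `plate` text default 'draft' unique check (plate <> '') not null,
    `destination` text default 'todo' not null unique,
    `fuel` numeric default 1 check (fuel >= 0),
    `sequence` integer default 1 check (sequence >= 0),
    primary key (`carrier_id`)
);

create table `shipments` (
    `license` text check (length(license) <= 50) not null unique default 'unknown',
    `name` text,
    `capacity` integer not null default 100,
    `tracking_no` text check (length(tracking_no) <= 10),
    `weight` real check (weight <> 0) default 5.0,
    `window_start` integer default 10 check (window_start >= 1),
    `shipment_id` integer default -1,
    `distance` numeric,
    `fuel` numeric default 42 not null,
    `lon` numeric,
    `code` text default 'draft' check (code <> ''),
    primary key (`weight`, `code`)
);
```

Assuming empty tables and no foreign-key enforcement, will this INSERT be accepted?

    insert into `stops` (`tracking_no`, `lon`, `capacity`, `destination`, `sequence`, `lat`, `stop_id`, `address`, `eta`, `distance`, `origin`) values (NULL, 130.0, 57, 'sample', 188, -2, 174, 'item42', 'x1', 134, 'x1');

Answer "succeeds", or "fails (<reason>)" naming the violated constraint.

fails (NOT NULL on tracking_no)

tracking_no is explicitly set to NULL, but tracking_no is declared NOT NULL.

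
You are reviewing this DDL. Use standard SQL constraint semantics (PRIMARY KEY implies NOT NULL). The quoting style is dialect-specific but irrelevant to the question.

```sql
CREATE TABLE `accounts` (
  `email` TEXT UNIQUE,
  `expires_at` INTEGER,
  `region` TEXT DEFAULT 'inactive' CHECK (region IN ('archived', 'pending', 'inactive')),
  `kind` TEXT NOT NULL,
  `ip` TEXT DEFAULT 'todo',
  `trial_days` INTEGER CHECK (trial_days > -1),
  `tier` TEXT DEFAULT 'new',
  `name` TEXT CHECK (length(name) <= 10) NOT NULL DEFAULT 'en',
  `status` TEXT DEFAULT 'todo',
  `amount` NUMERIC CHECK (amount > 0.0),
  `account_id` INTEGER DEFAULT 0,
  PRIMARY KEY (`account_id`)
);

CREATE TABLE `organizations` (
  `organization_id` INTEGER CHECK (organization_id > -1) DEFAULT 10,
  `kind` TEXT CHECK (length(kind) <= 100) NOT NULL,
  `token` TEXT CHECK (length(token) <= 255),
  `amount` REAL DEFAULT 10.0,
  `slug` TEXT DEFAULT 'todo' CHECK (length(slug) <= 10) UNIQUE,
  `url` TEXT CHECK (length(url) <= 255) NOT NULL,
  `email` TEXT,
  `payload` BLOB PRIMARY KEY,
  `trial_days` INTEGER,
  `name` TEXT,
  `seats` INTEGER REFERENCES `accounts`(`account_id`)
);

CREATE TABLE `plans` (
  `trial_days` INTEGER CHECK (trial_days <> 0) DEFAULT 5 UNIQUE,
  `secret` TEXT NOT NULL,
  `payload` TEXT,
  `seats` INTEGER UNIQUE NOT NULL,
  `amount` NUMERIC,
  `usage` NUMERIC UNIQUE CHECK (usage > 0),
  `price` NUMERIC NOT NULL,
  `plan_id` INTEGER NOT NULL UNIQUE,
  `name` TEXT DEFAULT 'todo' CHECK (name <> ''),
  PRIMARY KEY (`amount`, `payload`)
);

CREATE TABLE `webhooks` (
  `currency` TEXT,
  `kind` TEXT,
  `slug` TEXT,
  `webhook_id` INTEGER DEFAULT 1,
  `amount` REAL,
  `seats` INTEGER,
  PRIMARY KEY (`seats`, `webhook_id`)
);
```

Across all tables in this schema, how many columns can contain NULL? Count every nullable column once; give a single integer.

accounts: 8 nullable (email, expires_at, region, ip, trial_days, tier, status, amount — PK (account_id) and explicit NOT NULL columns excluded).
organizations: 8 nullable (organization_id, token, amount, slug, email, trial_days, name, seats — PK (payload) and explicit NOT NULL columns excluded).
plans: 3 nullable (trial_days, usage, name — PK (amount, payload) and explicit NOT NULL columns excluded).
webhooks: 4 nullable (currency, kind, slug, amount — PK (seats, webhook_id) and explicit NOT NULL columns excluded).
Total: 8 + 8 + 3 + 4 = 23.

23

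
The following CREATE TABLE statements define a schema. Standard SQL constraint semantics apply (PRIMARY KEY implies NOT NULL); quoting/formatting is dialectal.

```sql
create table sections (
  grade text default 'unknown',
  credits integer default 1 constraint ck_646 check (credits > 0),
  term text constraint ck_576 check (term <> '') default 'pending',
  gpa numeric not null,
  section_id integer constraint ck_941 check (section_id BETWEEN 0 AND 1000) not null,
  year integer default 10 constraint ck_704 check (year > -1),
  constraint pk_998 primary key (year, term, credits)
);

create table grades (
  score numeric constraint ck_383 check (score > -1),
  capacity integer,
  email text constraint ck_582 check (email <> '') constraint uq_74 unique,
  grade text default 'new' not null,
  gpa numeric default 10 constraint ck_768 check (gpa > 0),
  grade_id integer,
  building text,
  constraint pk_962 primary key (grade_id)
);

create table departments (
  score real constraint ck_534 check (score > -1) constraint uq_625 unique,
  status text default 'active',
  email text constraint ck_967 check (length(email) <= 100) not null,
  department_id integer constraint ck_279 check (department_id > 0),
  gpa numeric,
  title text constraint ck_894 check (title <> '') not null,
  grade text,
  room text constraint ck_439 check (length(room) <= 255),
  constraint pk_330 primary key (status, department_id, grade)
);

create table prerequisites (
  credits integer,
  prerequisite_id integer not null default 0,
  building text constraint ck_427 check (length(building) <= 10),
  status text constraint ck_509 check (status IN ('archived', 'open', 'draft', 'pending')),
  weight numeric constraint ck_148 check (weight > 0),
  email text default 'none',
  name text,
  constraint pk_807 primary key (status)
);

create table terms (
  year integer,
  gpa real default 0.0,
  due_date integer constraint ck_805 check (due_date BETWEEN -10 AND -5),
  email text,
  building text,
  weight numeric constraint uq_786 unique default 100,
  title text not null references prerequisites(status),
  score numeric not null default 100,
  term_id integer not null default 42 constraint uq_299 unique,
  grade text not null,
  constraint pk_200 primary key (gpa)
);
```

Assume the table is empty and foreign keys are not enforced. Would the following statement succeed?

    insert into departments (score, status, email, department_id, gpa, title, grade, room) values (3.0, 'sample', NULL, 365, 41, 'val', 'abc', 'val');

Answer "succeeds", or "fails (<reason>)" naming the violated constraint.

fails (NOT NULL on email)

email is explicitly set to NULL, but email is declared NOT NULL.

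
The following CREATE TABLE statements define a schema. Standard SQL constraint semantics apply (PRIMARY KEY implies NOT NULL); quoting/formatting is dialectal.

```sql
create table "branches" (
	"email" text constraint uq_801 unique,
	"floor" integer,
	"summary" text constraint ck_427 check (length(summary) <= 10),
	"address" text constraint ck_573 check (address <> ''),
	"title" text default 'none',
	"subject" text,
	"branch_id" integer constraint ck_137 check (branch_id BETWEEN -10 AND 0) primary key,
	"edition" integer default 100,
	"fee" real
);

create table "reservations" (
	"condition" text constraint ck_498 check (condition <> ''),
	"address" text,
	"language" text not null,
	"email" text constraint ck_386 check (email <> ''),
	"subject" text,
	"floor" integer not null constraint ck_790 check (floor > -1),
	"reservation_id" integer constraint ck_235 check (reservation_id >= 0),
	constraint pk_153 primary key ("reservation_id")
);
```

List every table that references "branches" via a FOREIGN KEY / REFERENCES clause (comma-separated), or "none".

none

No REFERENCES clause anywhere in the schema names branches.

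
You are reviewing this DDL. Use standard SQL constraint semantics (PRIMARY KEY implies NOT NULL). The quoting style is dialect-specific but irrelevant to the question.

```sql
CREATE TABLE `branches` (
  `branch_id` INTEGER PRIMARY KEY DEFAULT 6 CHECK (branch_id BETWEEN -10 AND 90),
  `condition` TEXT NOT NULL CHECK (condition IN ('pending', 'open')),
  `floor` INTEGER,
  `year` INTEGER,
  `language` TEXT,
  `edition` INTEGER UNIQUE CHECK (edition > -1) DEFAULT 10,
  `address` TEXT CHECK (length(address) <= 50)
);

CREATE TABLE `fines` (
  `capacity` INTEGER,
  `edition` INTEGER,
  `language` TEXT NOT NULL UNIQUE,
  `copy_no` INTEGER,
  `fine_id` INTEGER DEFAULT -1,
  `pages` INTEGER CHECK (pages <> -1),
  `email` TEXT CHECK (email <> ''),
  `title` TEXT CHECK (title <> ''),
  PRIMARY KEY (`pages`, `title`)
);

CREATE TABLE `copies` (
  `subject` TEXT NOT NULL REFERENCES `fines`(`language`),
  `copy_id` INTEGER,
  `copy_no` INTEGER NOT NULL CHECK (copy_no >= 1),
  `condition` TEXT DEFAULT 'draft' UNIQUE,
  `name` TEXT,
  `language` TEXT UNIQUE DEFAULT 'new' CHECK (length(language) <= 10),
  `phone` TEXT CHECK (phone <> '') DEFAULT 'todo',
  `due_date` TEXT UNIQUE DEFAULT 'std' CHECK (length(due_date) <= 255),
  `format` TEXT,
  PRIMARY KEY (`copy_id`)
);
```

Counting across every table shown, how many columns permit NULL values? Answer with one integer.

branches: 5 nullable (floor, year, language, edition, address — PK (branch_id) and explicit NOT NULL columns excluded).
fines: 5 nullable (capacity, edition, copy_no, fine_id, email — PK (pages, title) and explicit NOT NULL columns excluded).
copies: 6 nullable (condition, name, language, phone, due_date, format — PK (copy_id) and explicit NOT NULL columns excluded).
Total: 5 + 5 + 6 = 16.

16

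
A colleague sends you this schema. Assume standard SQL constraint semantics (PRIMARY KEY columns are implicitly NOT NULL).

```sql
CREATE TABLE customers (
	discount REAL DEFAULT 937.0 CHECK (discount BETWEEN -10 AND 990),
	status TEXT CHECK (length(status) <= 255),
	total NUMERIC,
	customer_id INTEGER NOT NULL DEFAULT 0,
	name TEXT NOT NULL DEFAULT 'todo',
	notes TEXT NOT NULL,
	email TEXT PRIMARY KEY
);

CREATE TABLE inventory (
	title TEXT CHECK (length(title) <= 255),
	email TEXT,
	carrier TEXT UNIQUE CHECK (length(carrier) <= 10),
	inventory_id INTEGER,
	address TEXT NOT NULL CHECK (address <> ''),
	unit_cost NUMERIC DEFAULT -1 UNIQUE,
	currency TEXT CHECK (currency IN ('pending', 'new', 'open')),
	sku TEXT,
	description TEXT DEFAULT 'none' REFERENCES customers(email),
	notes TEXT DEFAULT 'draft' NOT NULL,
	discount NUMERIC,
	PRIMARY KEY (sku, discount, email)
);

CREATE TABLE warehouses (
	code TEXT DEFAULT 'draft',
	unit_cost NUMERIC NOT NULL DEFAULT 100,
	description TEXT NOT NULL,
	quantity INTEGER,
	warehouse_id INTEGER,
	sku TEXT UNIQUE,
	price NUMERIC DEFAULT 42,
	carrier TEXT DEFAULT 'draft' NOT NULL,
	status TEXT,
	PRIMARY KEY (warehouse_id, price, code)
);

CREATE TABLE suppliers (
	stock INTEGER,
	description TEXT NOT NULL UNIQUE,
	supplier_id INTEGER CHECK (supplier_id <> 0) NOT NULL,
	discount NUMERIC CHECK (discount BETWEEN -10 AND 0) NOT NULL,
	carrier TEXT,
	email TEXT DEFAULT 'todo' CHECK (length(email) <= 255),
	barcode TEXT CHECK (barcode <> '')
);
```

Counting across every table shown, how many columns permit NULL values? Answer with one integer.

16

customers: 3 nullable (discount, status, total — PK (email) and explicit NOT NULL columns excluded).
inventory: 6 nullable (title, carrier, inventory_id, unit_cost, currency, description — PK (sku, discount, email) and explicit NOT NULL columns excluded).
warehouses: 3 nullable (quantity, sku, status — PK (warehouse_id, price, code) and explicit NOT NULL columns excluded).
suppliers: 4 nullable (stock, carrier, email, barcode — PK none and explicit NOT NULL columns excluded).
Total: 3 + 6 + 3 + 4 = 16.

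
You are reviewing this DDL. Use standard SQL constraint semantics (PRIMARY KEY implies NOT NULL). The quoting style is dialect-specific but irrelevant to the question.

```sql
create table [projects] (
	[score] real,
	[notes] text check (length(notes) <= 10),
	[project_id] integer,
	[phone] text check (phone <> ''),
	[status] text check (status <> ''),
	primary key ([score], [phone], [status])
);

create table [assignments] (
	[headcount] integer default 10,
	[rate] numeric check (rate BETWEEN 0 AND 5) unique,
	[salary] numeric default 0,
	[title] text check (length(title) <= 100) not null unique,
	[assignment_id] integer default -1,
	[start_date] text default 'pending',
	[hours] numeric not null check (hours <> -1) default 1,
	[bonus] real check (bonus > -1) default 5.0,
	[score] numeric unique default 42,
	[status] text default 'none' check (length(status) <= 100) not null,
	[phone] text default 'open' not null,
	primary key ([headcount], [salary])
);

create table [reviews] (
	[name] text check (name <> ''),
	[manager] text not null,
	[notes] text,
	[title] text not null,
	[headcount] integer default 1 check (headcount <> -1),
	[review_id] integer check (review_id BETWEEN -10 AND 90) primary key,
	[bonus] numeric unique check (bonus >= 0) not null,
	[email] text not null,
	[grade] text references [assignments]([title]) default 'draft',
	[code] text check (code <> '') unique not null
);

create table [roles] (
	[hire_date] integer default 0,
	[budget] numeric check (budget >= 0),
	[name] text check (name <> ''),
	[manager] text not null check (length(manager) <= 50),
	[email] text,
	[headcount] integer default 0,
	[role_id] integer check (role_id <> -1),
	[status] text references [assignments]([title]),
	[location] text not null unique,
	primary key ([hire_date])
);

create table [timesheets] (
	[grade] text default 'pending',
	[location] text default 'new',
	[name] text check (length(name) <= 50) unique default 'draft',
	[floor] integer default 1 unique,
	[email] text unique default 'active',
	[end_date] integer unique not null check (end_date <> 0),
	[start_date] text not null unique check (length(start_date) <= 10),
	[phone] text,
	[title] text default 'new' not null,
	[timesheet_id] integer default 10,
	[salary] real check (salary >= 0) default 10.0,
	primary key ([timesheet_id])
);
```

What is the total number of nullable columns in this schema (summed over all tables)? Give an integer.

projects: 2 nullable (notes, project_id — PK (score, phone, status) and explicit NOT NULL columns excluded).
assignments: 5 nullable (rate, assignment_id, start_date, bonus, score — PK (headcount, salary) and explicit NOT NULL columns excluded).
reviews: 4 nullable (name, notes, headcount, grade — PK (review_id) and explicit NOT NULL columns excluded).
roles: 6 nullable (budget, name, email, headcount, role_id, status — PK (hire_date) and explicit NOT NULL columns excluded).
timesheets: 7 nullable (grade, location, name, floor, email, phone, salary — PK (timesheet_id) and explicit NOT NULL columns excluded).
Total: 2 + 5 + 4 + 6 + 7 = 24.

24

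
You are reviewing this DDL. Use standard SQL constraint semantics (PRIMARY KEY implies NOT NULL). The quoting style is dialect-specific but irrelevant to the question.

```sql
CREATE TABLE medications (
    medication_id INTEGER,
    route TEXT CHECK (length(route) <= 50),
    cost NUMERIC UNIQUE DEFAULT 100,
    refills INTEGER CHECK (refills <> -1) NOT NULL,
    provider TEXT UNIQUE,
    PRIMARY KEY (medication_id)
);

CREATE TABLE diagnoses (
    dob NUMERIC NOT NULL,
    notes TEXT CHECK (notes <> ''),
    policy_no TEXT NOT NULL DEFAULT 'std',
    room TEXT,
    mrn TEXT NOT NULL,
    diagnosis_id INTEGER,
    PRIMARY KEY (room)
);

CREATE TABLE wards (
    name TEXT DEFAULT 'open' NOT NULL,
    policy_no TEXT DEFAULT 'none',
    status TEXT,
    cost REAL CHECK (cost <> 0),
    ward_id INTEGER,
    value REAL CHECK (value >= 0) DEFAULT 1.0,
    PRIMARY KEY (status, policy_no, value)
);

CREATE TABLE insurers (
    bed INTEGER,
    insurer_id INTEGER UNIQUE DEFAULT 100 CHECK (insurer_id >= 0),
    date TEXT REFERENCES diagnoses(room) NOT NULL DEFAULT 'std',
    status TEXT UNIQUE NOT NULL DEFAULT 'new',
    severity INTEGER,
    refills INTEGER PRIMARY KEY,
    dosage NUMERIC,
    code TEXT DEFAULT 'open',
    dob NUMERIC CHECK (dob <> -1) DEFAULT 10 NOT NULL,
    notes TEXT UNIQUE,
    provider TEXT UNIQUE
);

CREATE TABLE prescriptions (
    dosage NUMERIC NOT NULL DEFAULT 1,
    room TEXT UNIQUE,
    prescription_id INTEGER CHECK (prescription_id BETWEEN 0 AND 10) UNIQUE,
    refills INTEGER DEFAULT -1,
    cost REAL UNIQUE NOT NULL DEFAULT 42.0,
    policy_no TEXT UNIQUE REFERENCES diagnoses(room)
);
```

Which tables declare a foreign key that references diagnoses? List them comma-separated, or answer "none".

insurers, prescriptions

- insurers.date references diagnoses(room).
- prescriptions.policy_no references diagnoses(room).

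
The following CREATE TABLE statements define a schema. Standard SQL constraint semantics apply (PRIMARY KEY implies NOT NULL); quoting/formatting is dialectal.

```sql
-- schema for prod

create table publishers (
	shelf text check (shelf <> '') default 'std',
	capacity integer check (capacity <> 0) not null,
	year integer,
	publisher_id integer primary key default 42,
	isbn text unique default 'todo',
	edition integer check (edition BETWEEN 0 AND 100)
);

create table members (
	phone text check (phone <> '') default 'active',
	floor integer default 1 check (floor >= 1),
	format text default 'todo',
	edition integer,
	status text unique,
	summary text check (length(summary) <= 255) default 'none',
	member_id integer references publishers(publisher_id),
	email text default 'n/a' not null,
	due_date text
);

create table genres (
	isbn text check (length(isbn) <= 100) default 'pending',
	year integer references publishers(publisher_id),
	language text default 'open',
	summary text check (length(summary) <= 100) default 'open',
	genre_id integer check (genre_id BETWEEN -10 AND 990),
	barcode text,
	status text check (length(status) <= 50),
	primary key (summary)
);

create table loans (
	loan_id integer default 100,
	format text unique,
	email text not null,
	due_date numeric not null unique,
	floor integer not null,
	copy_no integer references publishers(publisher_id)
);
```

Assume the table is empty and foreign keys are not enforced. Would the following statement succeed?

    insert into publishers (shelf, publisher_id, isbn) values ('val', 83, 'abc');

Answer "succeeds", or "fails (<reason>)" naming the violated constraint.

fails (NOT NULL on capacity)

capacity is omitted from the column list and has no DEFAULT, so it would receive NULL.
But capacity is declared NOT NULL.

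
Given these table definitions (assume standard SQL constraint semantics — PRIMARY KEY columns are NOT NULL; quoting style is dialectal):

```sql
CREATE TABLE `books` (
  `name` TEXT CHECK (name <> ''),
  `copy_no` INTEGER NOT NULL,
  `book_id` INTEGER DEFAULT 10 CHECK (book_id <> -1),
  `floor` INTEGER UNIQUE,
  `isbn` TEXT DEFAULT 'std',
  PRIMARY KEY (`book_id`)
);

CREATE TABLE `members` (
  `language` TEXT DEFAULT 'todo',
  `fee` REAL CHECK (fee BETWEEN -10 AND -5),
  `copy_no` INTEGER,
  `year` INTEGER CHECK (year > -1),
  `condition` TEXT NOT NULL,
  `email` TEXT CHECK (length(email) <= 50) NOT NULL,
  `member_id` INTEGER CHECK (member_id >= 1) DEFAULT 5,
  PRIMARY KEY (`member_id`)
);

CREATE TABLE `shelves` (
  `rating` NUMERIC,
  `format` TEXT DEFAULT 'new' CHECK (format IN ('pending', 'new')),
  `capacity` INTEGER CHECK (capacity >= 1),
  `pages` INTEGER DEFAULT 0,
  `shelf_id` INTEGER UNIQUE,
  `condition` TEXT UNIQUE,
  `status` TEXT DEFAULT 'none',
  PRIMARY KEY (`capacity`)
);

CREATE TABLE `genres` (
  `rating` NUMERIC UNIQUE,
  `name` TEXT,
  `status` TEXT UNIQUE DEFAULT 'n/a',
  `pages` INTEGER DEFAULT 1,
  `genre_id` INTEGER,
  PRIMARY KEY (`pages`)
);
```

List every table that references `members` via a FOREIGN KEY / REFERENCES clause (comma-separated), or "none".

none

No REFERENCES clause anywhere in the schema names members.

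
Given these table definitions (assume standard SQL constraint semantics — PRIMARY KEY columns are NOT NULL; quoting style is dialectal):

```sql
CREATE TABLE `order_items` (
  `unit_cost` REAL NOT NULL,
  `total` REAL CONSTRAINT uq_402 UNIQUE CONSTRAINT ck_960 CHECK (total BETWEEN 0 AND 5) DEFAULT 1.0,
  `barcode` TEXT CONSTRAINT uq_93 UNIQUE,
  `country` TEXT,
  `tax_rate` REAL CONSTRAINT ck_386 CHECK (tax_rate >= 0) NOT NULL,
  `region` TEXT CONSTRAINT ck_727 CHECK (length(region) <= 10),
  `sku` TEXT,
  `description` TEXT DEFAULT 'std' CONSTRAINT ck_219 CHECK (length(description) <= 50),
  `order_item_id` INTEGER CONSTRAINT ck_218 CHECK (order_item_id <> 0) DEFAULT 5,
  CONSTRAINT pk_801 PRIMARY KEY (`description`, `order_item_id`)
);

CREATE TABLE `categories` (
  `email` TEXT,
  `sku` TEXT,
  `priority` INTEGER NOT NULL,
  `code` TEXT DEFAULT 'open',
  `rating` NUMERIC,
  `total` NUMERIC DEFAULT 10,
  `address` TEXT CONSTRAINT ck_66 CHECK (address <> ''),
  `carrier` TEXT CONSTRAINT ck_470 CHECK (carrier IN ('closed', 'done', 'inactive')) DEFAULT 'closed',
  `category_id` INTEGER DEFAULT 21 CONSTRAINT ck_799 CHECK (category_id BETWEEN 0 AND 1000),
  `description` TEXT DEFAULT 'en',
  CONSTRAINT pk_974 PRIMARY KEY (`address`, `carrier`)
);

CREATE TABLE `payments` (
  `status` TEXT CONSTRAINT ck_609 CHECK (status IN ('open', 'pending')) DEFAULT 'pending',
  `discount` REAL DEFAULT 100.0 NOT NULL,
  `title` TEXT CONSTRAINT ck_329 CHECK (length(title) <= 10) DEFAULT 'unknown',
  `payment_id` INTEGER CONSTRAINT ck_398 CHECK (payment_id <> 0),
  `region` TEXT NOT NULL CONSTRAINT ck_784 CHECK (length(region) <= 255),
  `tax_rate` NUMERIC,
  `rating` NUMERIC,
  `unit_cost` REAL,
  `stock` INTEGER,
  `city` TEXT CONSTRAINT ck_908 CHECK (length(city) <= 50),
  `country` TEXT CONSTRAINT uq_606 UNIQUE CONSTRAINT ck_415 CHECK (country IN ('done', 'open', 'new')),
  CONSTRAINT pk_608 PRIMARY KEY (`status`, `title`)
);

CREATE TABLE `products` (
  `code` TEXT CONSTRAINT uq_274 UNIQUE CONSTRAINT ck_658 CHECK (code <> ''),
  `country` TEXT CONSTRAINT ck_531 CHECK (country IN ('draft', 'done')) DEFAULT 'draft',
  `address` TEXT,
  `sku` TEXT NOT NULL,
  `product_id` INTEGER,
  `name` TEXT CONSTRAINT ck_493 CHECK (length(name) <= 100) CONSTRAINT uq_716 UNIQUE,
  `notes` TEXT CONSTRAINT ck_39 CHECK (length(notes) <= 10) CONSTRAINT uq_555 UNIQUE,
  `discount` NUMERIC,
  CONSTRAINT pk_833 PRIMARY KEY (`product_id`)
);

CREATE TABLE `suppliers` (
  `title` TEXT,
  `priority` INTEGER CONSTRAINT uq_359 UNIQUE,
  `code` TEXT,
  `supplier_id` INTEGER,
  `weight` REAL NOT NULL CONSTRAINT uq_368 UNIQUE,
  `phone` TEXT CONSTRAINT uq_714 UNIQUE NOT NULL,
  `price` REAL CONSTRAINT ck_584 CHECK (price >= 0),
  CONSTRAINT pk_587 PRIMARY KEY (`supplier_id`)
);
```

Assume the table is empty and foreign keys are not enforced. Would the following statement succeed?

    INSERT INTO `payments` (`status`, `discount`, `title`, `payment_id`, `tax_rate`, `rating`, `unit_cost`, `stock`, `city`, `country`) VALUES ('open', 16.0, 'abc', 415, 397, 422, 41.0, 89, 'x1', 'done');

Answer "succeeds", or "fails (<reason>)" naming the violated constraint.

fails (NOT NULL on region)

region is omitted from the column list and has no DEFAULT, so it would receive NULL.
But region is declared NOT NULL.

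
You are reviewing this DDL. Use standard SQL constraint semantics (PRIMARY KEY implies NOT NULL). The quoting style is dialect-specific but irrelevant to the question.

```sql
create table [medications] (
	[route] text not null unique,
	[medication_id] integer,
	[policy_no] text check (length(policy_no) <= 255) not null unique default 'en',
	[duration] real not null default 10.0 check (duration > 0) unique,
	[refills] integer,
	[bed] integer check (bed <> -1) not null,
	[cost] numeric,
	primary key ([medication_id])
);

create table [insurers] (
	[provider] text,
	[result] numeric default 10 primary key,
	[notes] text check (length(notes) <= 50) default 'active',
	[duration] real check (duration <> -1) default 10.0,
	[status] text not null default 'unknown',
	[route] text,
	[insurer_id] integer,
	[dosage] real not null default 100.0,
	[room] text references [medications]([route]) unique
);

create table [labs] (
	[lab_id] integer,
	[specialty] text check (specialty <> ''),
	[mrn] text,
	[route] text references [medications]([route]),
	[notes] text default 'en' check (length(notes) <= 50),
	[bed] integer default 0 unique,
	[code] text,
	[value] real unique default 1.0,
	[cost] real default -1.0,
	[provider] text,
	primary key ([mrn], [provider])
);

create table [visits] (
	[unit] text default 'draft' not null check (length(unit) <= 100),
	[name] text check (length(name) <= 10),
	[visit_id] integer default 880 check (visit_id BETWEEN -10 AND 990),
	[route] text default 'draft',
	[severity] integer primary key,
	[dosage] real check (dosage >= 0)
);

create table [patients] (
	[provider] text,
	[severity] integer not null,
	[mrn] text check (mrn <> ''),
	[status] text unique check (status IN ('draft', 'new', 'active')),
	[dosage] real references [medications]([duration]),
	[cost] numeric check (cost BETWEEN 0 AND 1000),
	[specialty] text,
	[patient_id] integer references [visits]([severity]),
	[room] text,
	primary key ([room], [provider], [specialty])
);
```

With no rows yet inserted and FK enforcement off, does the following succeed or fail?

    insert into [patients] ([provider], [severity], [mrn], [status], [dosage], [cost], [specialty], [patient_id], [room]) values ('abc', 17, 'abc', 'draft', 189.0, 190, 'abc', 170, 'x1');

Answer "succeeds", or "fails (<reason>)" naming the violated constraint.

NOT NULL columns: provider is supplied; room is supplied; severity is supplied; specialty is supplied.
CHECK constraints: 'abc' satisfies (mrn <> ''); 'draft' satisfies (status IN ('draft', 'new', 'active')); 190 satisfies (cost BETWEEN 0 AND 1000).
No constraint is violated.

succeeds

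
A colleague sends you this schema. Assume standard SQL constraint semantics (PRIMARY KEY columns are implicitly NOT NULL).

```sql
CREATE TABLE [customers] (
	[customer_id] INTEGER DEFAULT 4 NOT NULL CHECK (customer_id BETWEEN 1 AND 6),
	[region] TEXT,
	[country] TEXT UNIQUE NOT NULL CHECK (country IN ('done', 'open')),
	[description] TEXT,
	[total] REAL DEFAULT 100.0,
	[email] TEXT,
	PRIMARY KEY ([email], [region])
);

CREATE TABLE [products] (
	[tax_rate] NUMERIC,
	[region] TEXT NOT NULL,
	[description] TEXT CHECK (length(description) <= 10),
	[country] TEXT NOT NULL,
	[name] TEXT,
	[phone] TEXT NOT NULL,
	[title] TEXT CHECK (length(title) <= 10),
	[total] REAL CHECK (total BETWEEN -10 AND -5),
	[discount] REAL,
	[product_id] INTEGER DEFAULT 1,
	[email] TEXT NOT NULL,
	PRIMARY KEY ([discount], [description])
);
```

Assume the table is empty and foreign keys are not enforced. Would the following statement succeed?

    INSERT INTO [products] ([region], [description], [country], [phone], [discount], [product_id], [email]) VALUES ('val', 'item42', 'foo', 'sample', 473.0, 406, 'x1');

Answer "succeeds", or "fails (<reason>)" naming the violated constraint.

succeeds

NOT NULL columns: country is supplied; description is supplied; discount is supplied; email is supplied; phone is supplied; region is supplied.
CHECK constraints: 'item42' satisfies (length(description) <= 10).
No constraint is violated.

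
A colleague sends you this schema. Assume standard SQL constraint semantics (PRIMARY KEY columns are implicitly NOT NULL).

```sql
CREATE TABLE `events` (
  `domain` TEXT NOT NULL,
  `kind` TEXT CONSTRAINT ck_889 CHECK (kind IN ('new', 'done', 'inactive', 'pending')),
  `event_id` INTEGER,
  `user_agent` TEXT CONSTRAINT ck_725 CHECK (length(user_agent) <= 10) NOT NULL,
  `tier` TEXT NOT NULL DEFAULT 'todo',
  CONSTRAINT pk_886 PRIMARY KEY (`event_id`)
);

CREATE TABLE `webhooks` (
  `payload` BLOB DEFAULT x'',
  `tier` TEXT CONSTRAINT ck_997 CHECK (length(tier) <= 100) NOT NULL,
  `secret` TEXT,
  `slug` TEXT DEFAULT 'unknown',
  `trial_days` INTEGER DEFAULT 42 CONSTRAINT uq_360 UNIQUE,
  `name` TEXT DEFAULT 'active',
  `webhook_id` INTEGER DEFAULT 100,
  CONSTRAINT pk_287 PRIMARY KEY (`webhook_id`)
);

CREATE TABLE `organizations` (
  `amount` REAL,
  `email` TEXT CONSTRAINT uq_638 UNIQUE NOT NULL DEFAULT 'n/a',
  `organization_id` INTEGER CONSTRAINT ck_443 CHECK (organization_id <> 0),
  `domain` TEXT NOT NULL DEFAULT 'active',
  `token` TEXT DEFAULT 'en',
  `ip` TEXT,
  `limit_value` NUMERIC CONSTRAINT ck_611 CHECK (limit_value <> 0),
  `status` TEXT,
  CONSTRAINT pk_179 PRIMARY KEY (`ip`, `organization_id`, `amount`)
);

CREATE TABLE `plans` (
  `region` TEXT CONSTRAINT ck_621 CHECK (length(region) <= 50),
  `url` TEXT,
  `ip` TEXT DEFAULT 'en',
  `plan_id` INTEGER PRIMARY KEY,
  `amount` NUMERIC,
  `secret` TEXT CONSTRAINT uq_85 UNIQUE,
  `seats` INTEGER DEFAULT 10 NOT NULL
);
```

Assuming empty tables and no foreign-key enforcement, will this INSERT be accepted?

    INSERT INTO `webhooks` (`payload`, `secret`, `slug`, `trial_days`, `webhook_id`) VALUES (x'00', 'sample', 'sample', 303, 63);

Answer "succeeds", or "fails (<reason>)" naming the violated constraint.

tier is omitted from the column list and has no DEFAULT, so it would receive NULL.
But tier is declared NOT NULL.

fails (NOT NULL on tier)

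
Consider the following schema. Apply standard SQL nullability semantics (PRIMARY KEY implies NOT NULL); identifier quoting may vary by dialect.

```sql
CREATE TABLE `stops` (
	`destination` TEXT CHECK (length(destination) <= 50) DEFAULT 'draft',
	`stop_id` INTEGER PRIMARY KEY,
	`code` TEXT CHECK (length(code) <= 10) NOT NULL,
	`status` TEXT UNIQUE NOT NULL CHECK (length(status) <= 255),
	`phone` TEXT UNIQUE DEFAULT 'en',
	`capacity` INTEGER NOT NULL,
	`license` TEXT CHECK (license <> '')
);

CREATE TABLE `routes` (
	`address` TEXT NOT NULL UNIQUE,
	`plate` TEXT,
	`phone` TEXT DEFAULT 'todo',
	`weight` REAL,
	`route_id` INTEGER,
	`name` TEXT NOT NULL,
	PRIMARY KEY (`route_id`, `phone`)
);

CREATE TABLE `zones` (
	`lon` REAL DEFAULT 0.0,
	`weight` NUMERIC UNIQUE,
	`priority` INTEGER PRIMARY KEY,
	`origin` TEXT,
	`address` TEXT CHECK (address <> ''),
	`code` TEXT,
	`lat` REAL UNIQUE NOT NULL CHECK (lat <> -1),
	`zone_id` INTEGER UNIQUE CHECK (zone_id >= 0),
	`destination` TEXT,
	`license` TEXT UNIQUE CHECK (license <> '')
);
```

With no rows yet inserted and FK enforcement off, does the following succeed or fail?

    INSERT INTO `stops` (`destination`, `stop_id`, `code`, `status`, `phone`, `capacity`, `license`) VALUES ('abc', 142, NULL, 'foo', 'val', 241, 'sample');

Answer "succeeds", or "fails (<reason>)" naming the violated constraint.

fails (NOT NULL on code)

code is explicitly set to NULL, but code is declared NOT NULL.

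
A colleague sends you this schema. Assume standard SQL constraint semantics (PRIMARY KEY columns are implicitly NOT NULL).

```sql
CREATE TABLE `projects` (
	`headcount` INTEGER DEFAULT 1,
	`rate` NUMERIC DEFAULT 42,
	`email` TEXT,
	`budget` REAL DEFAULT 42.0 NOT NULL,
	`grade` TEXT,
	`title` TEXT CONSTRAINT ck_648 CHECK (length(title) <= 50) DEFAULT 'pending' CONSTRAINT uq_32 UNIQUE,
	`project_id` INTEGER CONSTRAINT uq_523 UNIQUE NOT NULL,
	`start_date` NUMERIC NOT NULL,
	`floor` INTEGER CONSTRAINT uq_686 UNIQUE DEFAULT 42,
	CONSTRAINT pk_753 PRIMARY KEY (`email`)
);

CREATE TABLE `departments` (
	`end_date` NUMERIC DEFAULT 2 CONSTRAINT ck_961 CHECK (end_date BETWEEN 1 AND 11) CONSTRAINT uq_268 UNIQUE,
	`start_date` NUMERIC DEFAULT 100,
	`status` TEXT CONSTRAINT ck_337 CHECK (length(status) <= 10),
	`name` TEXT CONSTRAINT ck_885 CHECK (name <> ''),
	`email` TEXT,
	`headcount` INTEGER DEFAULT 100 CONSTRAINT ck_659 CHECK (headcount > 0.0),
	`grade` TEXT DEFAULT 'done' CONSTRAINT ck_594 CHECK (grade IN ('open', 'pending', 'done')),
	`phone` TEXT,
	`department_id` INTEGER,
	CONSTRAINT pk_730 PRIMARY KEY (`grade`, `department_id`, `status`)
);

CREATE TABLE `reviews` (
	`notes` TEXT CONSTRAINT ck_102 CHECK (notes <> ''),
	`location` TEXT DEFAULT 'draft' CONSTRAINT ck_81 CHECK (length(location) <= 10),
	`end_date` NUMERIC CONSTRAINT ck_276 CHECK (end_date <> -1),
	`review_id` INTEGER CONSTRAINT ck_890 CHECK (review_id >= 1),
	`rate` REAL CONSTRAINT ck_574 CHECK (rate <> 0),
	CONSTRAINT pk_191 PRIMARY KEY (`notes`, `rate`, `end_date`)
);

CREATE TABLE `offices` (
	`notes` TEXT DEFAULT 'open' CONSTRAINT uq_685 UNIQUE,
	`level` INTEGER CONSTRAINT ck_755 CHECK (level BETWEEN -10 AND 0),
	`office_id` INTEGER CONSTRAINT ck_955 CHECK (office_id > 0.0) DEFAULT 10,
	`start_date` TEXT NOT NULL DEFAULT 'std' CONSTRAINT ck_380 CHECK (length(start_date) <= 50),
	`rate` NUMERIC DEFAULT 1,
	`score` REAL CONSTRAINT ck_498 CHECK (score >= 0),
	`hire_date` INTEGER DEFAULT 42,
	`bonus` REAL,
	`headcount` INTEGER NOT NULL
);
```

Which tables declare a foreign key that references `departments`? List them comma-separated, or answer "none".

none

No REFERENCES clause anywhere in the schema names departments.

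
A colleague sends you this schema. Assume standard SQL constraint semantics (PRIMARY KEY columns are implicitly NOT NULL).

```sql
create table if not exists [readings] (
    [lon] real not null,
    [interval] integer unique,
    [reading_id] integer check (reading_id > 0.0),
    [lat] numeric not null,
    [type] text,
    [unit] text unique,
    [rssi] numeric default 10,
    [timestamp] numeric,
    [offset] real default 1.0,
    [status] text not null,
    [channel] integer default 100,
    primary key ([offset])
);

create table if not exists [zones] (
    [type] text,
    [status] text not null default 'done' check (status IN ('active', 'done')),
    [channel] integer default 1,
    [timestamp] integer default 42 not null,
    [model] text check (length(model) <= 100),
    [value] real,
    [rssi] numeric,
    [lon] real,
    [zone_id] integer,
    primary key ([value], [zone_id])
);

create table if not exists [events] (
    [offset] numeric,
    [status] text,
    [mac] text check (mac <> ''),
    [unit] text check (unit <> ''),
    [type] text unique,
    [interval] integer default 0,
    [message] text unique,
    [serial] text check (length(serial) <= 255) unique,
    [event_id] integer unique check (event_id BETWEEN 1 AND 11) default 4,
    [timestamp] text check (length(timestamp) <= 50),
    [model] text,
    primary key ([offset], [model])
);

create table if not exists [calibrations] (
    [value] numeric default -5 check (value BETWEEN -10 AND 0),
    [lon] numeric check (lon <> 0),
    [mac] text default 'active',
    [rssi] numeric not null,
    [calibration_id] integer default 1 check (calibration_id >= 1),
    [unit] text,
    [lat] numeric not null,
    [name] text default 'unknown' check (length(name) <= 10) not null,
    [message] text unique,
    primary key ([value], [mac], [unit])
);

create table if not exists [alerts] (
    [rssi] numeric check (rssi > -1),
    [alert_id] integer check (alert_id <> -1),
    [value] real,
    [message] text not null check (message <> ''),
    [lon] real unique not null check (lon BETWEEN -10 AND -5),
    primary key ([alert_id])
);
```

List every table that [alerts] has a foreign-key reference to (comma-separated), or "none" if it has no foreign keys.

No column in alerts has a REFERENCES clause.

none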